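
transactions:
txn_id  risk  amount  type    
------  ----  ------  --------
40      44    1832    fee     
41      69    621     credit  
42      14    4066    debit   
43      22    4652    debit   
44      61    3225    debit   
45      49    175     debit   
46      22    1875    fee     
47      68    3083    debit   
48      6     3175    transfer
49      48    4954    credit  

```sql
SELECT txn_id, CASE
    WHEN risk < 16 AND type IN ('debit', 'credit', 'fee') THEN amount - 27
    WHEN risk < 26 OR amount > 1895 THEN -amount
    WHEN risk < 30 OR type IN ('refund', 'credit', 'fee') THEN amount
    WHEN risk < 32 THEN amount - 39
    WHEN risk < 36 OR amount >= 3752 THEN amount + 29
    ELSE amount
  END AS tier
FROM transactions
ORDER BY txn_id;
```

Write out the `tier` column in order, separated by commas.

1832, 621, 4039, -4652, -3225, 175, -1875, -3083, -3175, -4954

txn_id=40: risk < 30 OR type IN ('refund', 'credit', 'fee') → 1832
txn_id=41: risk < 30 OR type IN ('refund', 'credit', 'fee') → 621
txn_id=42: risk < 16 AND type IN ('debit', 'credit', 'fee') → 4039
txn_id=43: risk < 26 OR amount > 1895 → -4652
txn_id=44: risk < 26 OR amount > 1895 → -3225
txn_id=45: ELSE → 175
txn_id=46: risk < 26 OR amount > 1895 → -1875
txn_id=47: risk < 26 OR amount > 1895 → -3083
txn_id=48: risk < 26 OR amount > 1895 → -3175
txn_id=49: risk < 26 OR amount > 1895 → -4954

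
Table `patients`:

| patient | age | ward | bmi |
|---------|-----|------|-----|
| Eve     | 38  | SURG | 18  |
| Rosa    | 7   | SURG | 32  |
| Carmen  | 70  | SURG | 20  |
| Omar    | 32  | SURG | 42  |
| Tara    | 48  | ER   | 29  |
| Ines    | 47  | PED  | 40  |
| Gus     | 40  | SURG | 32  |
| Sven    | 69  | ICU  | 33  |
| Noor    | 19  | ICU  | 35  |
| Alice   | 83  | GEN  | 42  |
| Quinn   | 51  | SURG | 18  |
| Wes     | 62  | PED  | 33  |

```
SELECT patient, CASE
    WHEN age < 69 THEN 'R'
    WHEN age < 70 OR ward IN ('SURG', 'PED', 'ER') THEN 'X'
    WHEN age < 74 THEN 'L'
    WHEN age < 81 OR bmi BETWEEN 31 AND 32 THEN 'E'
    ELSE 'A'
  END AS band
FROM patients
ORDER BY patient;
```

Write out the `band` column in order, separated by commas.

A, X, R, R, R, R, R, R, R, X, R, R

patient=Alice: ELSE → A
patient=Carmen: age < 70 OR ward IN ('SURG', 'PED', 'ER') → X
patient=Eve: age < 69 → R
patient=Gus: age < 69 → R
patient=Ines: age < 69 → R
patient=Noor: age < 69 → R
patient=Omar: age < 69 → R
patient=Quinn: age < 69 → R
patient=Rosa: age < 69 → R
patient=Sven: age < 70 OR ward IN ('SURG', 'PED', 'ER') → X
patient=Tara: age < 69 → R
patient=Wes: age < 69 → R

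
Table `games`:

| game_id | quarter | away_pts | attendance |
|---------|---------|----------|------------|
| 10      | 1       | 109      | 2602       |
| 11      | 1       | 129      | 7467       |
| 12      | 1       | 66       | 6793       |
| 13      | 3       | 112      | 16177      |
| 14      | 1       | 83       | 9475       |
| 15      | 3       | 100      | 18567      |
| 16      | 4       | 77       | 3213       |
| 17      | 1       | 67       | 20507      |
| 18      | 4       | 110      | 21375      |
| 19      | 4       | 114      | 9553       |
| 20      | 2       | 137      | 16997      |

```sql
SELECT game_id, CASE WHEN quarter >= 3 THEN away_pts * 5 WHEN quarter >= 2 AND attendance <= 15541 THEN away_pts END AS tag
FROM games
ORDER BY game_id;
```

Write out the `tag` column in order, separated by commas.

NULL, NULL, NULL, 560, NULL, 500, 385, NULL, 550, 570, NULL

game_id=10: (no match → NULL) → NULL
game_id=11: (no match → NULL) → NULL
game_id=12: (no match → NULL) → NULL
game_id=13: quarter >= 3 → 560
game_id=14: (no match → NULL) → NULL
game_id=15: quarter >= 3 → 500
game_id=16: quarter >= 3 → 385
game_id=17: (no match → NULL) → NULL
game_id=18: quarter >= 3 → 550
game_id=19: quarter >= 3 → 570
game_id=20: (no match → NULL) → NULL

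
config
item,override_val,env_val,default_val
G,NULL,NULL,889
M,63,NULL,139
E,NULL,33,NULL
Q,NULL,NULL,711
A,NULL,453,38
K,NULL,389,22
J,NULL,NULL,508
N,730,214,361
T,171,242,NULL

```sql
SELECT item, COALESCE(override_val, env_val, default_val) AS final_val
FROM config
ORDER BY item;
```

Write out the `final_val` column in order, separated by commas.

item=A: override_val=NULL, env_val=453 → 453
item=E: override_val=NULL, env_val=33 → 33
item=G: override_val=NULL, env_val=NULL, default_val=889 → 889
item=J: override_val=NULL, env_val=NULL, default_val=508 → 508
item=K: override_val=NULL, env_val=389 → 389
item=M: override_val=63 → 63
item=N: override_val=730 → 730
item=Q: override_val=NULL, env_val=NULL, default_val=711 → 711
item=T: override_val=171 → 171

453, 33, 889, 508, 389, 63, 730, 711, 171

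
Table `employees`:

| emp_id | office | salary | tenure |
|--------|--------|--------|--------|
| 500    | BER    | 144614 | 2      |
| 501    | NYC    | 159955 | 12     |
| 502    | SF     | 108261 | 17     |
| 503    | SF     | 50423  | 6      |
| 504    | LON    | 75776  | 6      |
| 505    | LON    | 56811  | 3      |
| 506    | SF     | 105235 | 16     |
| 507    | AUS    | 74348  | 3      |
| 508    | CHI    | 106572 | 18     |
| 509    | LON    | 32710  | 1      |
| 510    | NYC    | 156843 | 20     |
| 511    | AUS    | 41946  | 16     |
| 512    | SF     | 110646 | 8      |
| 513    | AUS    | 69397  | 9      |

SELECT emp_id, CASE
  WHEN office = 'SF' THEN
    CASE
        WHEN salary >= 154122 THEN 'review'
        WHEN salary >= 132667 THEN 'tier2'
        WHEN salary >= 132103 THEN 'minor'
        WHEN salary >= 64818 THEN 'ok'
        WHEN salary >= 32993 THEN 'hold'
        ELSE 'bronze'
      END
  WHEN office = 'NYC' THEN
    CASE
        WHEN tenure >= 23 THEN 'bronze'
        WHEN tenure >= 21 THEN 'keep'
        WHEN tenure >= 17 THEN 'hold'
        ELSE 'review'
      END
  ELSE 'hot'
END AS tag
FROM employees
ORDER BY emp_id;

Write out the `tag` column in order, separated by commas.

emp_id=500: office='BER' → outer ELSE → hot
emp_id=501: office='NYC' → inner[ELSE] → review
emp_id=502: office='SF' → inner[salary >= 64818] → ok
emp_id=503: office='SF' → inner[salary >= 32993] → hold
emp_id=504: office='LON' → outer ELSE → hot
emp_id=505: office='LON' → outer ELSE → hot
emp_id=506: office='SF' → inner[salary >= 64818] → ok
emp_id=507: office='AUS' → outer ELSE → hot
emp_id=508: office='CHI' → outer ELSE → hot
emp_id=509: office='LON' → outer ELSE → hot
emp_id=510: office='NYC' → inner[tenure >= 17] → hold
emp_id=511: office='AUS' → outer ELSE → hot
emp_id=512: office='SF' → inner[salary >= 64818] → ok
emp_id=513: office='AUS' → outer ELSE → hot

hot, review, ok, hold, hot, hot, ok, hot, hot, hot, hold, hot, ok, hot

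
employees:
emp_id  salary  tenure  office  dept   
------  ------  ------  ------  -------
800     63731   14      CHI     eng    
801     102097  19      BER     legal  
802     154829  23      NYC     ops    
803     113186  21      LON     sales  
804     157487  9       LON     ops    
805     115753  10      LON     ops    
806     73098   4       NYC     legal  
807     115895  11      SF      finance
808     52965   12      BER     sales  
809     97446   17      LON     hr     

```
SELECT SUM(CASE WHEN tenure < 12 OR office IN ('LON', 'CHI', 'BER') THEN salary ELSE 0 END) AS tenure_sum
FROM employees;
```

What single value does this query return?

emp_id=800: ✓ → 63731
emp_id=801: ✓ → 102097
emp_id=802: ✗
emp_id=803: ✓ → 113186
emp_id=804: ✓ → 157487
emp_id=805: ✓ → 115753
emp_id=806: ✓ → 73098
emp_id=807: ✓ → 115895
emp_id=808: ✓ → 52965
emp_id=809: ✓ → 97446
tenure_sum = 63731 + 102097 + 113186 + 157487 + 115753 + 73098 + 115895 + 52965 + 97446 = 891658

891658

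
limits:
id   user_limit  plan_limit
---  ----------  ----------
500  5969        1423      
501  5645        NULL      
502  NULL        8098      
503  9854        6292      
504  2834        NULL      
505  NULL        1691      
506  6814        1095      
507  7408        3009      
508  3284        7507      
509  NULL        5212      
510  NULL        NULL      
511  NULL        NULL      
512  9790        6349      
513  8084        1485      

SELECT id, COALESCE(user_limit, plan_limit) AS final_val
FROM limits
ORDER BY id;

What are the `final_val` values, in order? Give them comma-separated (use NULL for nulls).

id=500: user_limit=5969 → 5969
id=501: user_limit=5645 → 5645
id=502: user_limit=NULL, plan_limit=8098 → 8098
id=503: user_limit=9854 → 9854
id=504: user_limit=2834 → 2834
id=505: user_limit=NULL, plan_limit=1691 → 1691
id=506: user_limit=6814 → 6814
id=507: user_limit=7408 → 7408
id=508: user_limit=3284 → 3284
id=509: user_limit=NULL, plan_limit=5212 → 5212
id=510: user_limit=NULL, plan_limit=NULL (all NULL) → NULL
id=511: user_limit=NULL, plan_limit=NULL (all NULL) → NULL
id=512: user_limit=9790 → 9790
id=513: user_limit=8084 → 8084

5969, 5645, 8098, 9854, 2834, 1691, 6814, 7408, 3284, 5212, NULL, NULL, 9790, 8084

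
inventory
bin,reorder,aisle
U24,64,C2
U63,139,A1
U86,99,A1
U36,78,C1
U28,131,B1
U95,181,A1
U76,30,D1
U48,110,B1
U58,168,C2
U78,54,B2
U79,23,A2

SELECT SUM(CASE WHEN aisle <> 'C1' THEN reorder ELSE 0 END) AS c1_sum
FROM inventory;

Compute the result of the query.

999

bin=U24: ✓ → 64
bin=U63: ✓ → 139
bin=U86: ✓ → 99
bin=U36: ✗
bin=U28: ✓ → 131
bin=U95: ✓ → 181
bin=U76: ✓ → 30
bin=U48: ✓ → 110
bin=U58: ✓ → 168
bin=U78: ✓ → 54
bin=U79: ✓ → 23
c1_sum = 64 + 139 + 99 + 131 + 181 + 30 + 110 + 168 + 54 + 23 = 999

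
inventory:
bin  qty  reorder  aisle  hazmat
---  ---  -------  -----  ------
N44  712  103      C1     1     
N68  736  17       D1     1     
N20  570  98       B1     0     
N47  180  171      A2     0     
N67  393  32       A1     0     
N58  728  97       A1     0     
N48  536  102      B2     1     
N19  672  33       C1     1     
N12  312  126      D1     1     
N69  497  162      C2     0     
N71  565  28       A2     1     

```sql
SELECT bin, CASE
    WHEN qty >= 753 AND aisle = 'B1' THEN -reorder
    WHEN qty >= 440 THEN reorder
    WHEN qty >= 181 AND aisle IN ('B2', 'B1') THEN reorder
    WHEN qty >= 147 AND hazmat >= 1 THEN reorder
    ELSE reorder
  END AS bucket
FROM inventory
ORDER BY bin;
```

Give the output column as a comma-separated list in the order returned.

bin=N12: qty >= 147 AND hazmat >= 1 → 126
bin=N19: qty >= 440 → 33
bin=N20: qty >= 440 → 98
bin=N44: qty >= 440 → 103
bin=N47: ELSE → 171
bin=N48: qty >= 440 → 102
bin=N58: qty >= 440 → 97
bin=N67: ELSE → 32
bin=N68: qty >= 440 → 17
bin=N69: qty >= 440 → 162
bin=N71: qty >= 440 → 28

126, 33, 98, 103, 171, 102, 97, 32, 17, 162, 28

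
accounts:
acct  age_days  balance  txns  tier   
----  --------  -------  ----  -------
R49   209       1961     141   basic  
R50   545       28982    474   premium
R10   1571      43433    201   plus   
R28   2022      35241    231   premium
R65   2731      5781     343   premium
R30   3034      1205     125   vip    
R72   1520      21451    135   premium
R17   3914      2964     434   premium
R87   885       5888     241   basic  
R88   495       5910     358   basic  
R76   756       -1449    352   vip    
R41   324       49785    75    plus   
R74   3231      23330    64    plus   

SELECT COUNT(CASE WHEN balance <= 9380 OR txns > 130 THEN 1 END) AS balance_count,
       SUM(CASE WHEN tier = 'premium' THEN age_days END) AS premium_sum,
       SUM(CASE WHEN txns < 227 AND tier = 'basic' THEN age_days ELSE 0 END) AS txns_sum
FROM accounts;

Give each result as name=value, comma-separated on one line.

balance_count=11, premium_sum=10732, txns_sum=209

[balance_count: balance <= 9380 OR txns > 130]
acct=R49: ✓ → 1
acct=R50: ✓ → 1
acct=R10: ✓ → 1
acct=R28: ✓ → 1
acct=R65: ✓ → 1
acct=R30: ✓ → 1
acct=R72: ✓ → 1
acct=R17: ✓ → 1
acct=R87: ✓ → 1
acct=R88: ✓ → 1
acct=R76: ✓ → 1
acct=R41: ✗
acct=R74: ✗
balance_count = COUNT(1, 1, 1, 1, 1, 1, 1, 1, 1, 1, 1) = 11
—
[premium_sum: tier = 'premium']
acct=R49: ✗
acct=R50: ✓ → 545
acct=R10: ✗
acct=R28: ✓ → 2022
acct=R65: ✓ → 2731
acct=R30: ✗
acct=R72: ✓ → 1520
acct=R17: ✓ → 3914
acct=R87: ✗
acct=R88: ✗
acct=R76: ✗
acct=R41: ✗
acct=R74: ✗
premium_sum = 545 + 2022 + 2731 + 1520 + 3914 = 10732
—
[txns_sum: txns < 227 AND tier = 'basic']
acct=R49: ✓ → 209
acct=R50: ✗
acct=R10: ✗
acct=R28: ✗
acct=R65: ✗
acct=R30: ✗
acct=R72: ✗
acct=R17: ✗
acct=R87: ✗
acct=R88: ✗
acct=R76: ✗
acct=R41: ✗
acct=R74: ✗
txns_sum = 209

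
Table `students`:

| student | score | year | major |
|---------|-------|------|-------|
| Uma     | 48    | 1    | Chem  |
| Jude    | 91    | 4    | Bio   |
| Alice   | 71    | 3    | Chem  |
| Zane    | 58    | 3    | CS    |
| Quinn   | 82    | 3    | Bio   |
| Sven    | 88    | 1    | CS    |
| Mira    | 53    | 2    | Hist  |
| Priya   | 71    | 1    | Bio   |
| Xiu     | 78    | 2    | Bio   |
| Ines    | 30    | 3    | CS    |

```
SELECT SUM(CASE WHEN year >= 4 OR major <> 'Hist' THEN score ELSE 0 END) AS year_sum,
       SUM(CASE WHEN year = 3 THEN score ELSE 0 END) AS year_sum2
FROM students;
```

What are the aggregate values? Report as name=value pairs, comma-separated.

year_sum=617, year_sum2=241

[year_sum: year >= 4 OR major <> 'Hist']
student=Uma: ✓ → 48
student=Jude: ✓ → 91
student=Alice: ✓ → 71
student=Zane: ✓ → 58
student=Quinn: ✓ → 82
student=Sven: ✓ → 88
student=Mira: ✗
student=Priya: ✓ → 71
student=Xiu: ✓ → 78
student=Ines: ✓ → 30
year_sum = 48 + 91 + 71 + 58 + 82 + 88 + 71 + 78 + 30 = 617
—
[year_sum2: year = 3]
student=Uma: ✗
student=Jude: ✗
student=Alice: ✓ → 71
student=Zane: ✓ → 58
student=Quinn: ✓ → 82
student=Sven: ✗
student=Mira: ✗
student=Priya: ✗
student=Xiu: ✗
student=Ines: ✓ → 30
year_sum2 = 71 + 58 + 82 + 30 = 241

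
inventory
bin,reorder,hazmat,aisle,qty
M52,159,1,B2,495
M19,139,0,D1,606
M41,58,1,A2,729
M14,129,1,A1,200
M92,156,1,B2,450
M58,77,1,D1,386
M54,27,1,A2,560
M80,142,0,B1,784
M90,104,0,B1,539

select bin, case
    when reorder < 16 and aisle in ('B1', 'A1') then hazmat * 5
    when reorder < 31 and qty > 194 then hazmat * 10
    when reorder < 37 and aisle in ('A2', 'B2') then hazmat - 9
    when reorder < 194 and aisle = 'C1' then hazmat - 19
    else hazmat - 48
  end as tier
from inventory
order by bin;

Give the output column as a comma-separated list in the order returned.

bin=M14: ELSE → -47
bin=M19: ELSE → -48
bin=M41: ELSE → -47
bin=M52: ELSE → -47
bin=M54: reorder < 31 and qty > 194 → 10
bin=M58: ELSE → -47
bin=M80: ELSE → -48
bin=M90: ELSE → -48
bin=M92: ELSE → -47

-47, -48, -47, -47, 10, -47, -48, -48, -47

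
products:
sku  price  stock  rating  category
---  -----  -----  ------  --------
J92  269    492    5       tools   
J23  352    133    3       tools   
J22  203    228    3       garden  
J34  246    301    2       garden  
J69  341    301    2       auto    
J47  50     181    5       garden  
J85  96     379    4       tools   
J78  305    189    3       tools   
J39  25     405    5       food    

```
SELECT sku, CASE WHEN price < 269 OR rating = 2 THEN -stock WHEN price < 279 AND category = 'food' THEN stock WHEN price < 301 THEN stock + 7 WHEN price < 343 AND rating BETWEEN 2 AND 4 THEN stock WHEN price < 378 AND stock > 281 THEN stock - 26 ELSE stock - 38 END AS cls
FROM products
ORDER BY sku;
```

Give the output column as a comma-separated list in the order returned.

-228, 95, -301, -405, -181, -301, 189, -379, 499

sku=J22: price < 269 OR rating = 2 → -228
sku=J23: ELSE → 95
sku=J34: price < 269 OR rating = 2 → -301
sku=J39: price < 269 OR rating = 2 → -405
sku=J47: price < 269 OR rating = 2 → -181
sku=J69: price < 269 OR rating = 2 → -301
sku=J78: price < 343 AND rating BETWEEN 2 AND 4 → 189
sku=J85: price < 269 OR rating = 2 → -379
sku=J92: price < 301 → 499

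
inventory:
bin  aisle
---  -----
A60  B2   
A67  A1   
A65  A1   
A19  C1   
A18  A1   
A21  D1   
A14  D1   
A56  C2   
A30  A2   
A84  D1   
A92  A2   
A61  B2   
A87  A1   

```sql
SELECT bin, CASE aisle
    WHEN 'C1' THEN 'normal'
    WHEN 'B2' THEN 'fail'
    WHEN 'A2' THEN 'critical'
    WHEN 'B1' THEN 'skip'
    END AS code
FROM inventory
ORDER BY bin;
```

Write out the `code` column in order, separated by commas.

NULL, NULL, normal, NULL, critical, NULL, fail, fail, NULL, NULL, NULL, NULL, critical

bin=A14: (no match → NULL) → NULL
bin=A18: (no match → NULL) → NULL
bin=A19: aisle='C1' → normal
bin=A21: (no match → NULL) → NULL
bin=A30: aisle='A2' → critical
bin=A56: (no match → NULL) → NULL
bin=A60: aisle='B2' → fail
bin=A61: aisle='B2' → fail
bin=A65: (no match → NULL) → NULL
bin=A67: (no match → NULL) → NULL
bin=A84: (no match → NULL) → NULL
bin=A87: (no match → NULL) → NULL
bin=A92: aisle='A2' → critical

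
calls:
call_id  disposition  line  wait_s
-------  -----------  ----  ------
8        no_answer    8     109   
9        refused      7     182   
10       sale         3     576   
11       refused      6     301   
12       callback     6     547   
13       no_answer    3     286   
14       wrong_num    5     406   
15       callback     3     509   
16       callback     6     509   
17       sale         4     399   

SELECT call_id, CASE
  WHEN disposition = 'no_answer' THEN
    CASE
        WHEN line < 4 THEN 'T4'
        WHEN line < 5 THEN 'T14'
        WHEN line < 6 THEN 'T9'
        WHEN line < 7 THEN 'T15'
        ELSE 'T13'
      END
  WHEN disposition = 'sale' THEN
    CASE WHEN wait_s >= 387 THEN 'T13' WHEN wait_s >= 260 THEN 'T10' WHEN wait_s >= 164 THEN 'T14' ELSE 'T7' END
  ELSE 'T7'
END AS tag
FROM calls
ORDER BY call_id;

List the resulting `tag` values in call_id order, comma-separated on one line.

T13, T7, T13, T7, T7, T4, T7, T7, T7, T13

call_id=8: disposition='no_answer' → inner[ELSE] → T13
call_id=9: disposition='refused' → outer ELSE → T7
call_id=10: disposition='sale' → inner[wait_s >= 387] → T13
call_id=11: disposition='refused' → outer ELSE → T7
call_id=12: disposition='callback' → outer ELSE → T7
call_id=13: disposition='no_answer' → inner[line < 4] → T4
call_id=14: disposition='wrong_num' → outer ELSE → T7
call_id=15: disposition='callback' → outer ELSE → T7
call_id=16: disposition='callback' → outer ELSE → T7
call_id=17: disposition='sale' → inner[wait_s >= 387] → T13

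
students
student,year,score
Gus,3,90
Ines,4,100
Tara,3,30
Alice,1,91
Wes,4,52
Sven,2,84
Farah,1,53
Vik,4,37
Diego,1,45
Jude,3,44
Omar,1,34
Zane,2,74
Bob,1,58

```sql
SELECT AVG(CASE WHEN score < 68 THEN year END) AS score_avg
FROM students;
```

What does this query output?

student=Gus: ✗
student=Ines: ✗
student=Tara: ✓ → 3
student=Alice: ✗
student=Wes: ✓ → 4
student=Sven: ✗
student=Farah: ✓ → 1
student=Vik: ✓ → 4
student=Diego: ✓ → 1
student=Jude: ✓ → 3
student=Omar: ✓ → 1
student=Zane: ✗
student=Bob: ✓ → 1
score_avg = (3 + 4 + 1 + 4 + 1 + 3 + 1 + 1) / 8 = 2.25

2.25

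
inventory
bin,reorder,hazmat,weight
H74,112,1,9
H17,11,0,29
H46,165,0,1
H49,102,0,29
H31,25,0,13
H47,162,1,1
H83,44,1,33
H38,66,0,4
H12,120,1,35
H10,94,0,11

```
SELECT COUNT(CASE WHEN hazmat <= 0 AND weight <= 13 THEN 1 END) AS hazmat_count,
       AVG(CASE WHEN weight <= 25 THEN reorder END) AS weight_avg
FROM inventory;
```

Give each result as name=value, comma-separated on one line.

[hazmat_count: hazmat <= 0 AND weight <= 13]
bin=H74: ✗
bin=H17: ✗
bin=H46: ✓ → 1
bin=H49: ✗
bin=H31: ✓ → 1
bin=H47: ✗
bin=H83: ✗
bin=H38: ✓ → 1
bin=H12: ✗
bin=H10: ✓ → 1
hazmat_count = COUNT(1, 1, 1, 1) = 4
—
[weight_avg: weight <= 25]
bin=H74: ✓ → 112
bin=H17: ✗
bin=H46: ✓ → 165
bin=H49: ✗
bin=H31: ✓ → 25
bin=H47: ✓ → 162
bin=H83: ✗
bin=H38: ✓ → 66
bin=H12: ✗
bin=H10: ✓ → 94
weight_avg = (112 + 165 + 25 + 162 + 66 + 94) / 6 = 104

hazmat_count=4, weight_avg=104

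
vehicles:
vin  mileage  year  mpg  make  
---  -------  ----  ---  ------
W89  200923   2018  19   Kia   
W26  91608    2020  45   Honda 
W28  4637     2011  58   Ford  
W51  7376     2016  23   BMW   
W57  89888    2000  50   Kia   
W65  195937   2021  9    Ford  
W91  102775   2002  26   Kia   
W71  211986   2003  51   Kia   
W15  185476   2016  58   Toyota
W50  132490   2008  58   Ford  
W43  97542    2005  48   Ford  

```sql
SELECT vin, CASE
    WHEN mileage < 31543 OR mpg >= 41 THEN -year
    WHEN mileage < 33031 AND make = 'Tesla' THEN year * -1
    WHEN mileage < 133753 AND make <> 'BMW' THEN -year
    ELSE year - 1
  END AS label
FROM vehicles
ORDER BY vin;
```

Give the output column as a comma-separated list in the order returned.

vin=W15: mileage < 31543 OR mpg >= 41 → -2016
vin=W26: mileage < 31543 OR mpg >= 41 → -2020
vin=W28: mileage < 31543 OR mpg >= 41 → -2011
vin=W43: mileage < 31543 OR mpg >= 41 → -2005
vin=W50: mileage < 31543 OR mpg >= 41 → -2008
vin=W51: mileage < 31543 OR mpg >= 41 → -2016
vin=W57: mileage < 31543 OR mpg >= 41 → -2000
vin=W65: ELSE → 2020
vin=W71: mileage < 31543 OR mpg >= 41 → -2003
vin=W89: ELSE → 2017
vin=W91: mileage < 133753 AND make <> 'BMW' → -2002

-2016, -2020, -2011, -2005, -2008, -2016, -2000, 2020, -2003, 2017, -2002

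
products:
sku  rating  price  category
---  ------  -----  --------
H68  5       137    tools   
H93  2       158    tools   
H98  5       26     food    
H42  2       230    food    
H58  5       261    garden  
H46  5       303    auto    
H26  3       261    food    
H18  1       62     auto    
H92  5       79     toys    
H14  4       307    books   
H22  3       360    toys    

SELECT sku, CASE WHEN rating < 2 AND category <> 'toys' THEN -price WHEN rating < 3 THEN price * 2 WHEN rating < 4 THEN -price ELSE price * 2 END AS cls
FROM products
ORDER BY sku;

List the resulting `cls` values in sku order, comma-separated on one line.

614, -62, -360, -261, 460, 606, 522, 274, 158, 316, 52

sku=H14: ELSE → 614
sku=H18: rating < 2 AND category <> 'toys' → -62
sku=H22: rating < 4 → -360
sku=H26: rating < 4 → -261
sku=H42: rating < 3 → 460
sku=H46: ELSE → 606
sku=H58: ELSE → 522
sku=H68: ELSE → 274
sku=H92: ELSE → 158
sku=H93: rating < 3 → 316
sku=H98: ELSE → 52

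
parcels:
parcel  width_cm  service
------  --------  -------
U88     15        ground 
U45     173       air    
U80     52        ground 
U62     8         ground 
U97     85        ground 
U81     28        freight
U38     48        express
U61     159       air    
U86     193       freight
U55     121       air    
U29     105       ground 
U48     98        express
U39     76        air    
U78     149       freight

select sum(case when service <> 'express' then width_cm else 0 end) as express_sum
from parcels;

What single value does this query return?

parcel=U88: ✓ → 15
parcel=U45: ✓ → 173
parcel=U80: ✓ → 52
parcel=U62: ✓ → 8
parcel=U97: ✓ → 85
parcel=U81: ✓ → 28
parcel=U38: ✗
parcel=U61: ✓ → 159
parcel=U86: ✓ → 193
parcel=U55: ✓ → 121
parcel=U29: ✓ → 105
parcel=U48: ✗
parcel=U39: ✓ → 76
parcel=U78: ✓ → 149
express_sum = 15 + 173 + 52 + 8 + 85 + 28 + 159 + 193 + 121 + 105 + 76 + 149 = 1164

1164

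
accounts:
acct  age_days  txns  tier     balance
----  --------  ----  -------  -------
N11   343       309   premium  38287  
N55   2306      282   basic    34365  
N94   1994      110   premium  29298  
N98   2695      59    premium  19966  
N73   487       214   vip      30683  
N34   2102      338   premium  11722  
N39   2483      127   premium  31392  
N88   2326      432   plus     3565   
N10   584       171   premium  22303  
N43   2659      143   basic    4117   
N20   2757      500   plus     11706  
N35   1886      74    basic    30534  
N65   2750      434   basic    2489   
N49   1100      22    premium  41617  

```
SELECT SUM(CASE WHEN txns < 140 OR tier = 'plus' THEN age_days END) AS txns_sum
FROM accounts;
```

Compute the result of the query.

15241

acct=N11: ✗
acct=N55: ✗
acct=N94: ✓ → 1994
acct=N98: ✓ → 2695
acct=N73: ✗
acct=N34: ✗
acct=N39: ✓ → 2483
acct=N88: ✓ → 2326
acct=N10: ✗
acct=N43: ✗
acct=N20: ✓ → 2757
acct=N35: ✓ → 1886
acct=N65: ✗
acct=N49: ✓ → 1100
txns_sum = 1994 + 2695 + 2483 + 2326 + 2757 + 1886 + 1100 = 15241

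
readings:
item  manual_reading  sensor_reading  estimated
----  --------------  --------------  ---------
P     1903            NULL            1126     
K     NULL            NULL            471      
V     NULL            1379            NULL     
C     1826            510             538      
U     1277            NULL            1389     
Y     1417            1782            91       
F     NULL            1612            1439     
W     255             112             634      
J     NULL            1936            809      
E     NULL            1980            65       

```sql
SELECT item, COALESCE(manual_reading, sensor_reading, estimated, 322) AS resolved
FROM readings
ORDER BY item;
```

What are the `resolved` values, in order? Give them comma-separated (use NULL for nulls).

1826, 1980, 1612, 1936, 471, 1903, 1277, 1379, 255, 1417

item=C: manual_reading=1826 → 1826
item=E: manual_reading=NULL, sensor_reading=1980 → 1980
item=F: manual_reading=NULL, sensor_reading=1612 → 1612
item=J: manual_reading=NULL, sensor_reading=1936 → 1936
item=K: manual_reading=NULL, sensor_reading=NULL, estimated=471 → 471
item=P: manual_reading=1903 → 1903
item=U: manual_reading=1277 → 1277
item=V: manual_reading=NULL, sensor_reading=1379 → 1379
item=W: manual_reading=255 → 255
item=Y: manual_reading=1417 → 1417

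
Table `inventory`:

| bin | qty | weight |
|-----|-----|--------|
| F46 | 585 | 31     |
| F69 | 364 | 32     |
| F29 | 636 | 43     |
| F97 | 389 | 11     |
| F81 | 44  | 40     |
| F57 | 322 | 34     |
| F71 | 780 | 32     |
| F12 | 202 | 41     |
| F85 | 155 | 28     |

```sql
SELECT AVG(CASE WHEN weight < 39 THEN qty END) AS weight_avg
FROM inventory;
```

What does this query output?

432.5

bin=F46: ✓ → 585
bin=F69: ✓ → 364
bin=F29: ✗
bin=F97: ✓ → 389
bin=F81: ✗
bin=F57: ✓ → 322
bin=F71: ✓ → 780
bin=F12: ✗
bin=F85: ✓ → 155
weight_avg = (585 + 364 + 389 + 322 + 780 + 155) / 6 = 432.5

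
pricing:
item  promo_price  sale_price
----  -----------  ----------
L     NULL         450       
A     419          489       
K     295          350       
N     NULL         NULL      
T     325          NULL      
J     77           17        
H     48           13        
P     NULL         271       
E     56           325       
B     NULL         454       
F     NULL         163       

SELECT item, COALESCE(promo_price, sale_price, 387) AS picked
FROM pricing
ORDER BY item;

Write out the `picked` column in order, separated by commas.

419, 454, 56, 163, 48, 77, 295, 450, 387, 271, 325

item=A: promo_price=419 → 419
item=B: promo_price=NULL, sale_price=454 → 454
item=E: promo_price=56 → 56
item=F: promo_price=NULL, sale_price=163 → 163
item=H: promo_price=48 → 48
item=J: promo_price=77 → 77
item=K: promo_price=295 → 295
item=L: promo_price=NULL, sale_price=450 → 450
item=N: promo_price=NULL, sale_price=NULL, → literal 387 → 387
item=P: promo_price=NULL, sale_price=271 → 271
item=T: promo_price=325 → 325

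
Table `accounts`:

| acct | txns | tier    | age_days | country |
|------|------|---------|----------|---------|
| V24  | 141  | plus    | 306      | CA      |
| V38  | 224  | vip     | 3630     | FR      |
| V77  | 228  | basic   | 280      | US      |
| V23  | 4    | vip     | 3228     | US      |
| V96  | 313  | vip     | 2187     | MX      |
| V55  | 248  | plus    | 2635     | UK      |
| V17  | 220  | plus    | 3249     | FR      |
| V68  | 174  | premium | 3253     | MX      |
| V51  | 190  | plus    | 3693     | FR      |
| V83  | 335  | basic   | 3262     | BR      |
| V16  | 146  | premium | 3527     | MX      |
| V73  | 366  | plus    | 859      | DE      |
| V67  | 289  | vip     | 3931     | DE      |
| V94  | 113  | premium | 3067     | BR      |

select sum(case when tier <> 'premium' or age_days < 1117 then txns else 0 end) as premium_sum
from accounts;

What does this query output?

2558

acct=V24: ✓ → 141
acct=V38: ✓ → 224
acct=V77: ✓ → 228
acct=V23: ✓ → 4
acct=V96: ✓ → 313
acct=V55: ✓ → 248
acct=V17: ✓ → 220
acct=V68: ✗
acct=V51: ✓ → 190
acct=V83: ✓ → 335
acct=V16: ✗
acct=V73: ✓ → 366
acct=V67: ✓ → 289
acct=V94: ✗
premium_sum = 141 + 224 + 228 + 4 + 313 + 248 + 220 + 190 + 335 + 366 + 289 = 2558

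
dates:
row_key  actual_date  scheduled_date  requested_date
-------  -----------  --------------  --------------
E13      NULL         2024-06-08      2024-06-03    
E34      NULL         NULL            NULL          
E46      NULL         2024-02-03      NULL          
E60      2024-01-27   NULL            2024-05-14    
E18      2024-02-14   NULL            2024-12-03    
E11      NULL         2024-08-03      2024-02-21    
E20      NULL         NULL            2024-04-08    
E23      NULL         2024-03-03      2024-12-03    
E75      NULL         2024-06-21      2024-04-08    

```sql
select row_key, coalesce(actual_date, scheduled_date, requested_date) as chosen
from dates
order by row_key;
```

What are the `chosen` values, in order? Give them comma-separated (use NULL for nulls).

row_key=E11: actual_date=NULL, scheduled_date=2024-08-03 → 2024-08-03
row_key=E13: actual_date=NULL, scheduled_date=2024-06-08 → 2024-06-08
row_key=E18: actual_date=2024-02-14 → 2024-02-14
row_key=E20: actual_date=NULL, scheduled_date=NULL, requested_date=2024-04-08 → 2024-04-08
row_key=E23: actual_date=NULL, scheduled_date=2024-03-03 → 2024-03-03
row_key=E34: actual_date=NULL, scheduled_date=NULL, requested_date=NULL (all NULL) → NULL
row_key=E46: actual_date=NULL, scheduled_date=2024-02-03 → 2024-02-03
row_key=E60: actual_date=2024-01-27 → 2024-01-27
row_key=E75: actual_date=NULL, scheduled_date=2024-06-21 → 2024-06-21

2024-08-03, 2024-06-08, 2024-02-14, 2024-04-08, 2024-03-03, NULL, 2024-02-03, 2024-01-27, 2024-06-21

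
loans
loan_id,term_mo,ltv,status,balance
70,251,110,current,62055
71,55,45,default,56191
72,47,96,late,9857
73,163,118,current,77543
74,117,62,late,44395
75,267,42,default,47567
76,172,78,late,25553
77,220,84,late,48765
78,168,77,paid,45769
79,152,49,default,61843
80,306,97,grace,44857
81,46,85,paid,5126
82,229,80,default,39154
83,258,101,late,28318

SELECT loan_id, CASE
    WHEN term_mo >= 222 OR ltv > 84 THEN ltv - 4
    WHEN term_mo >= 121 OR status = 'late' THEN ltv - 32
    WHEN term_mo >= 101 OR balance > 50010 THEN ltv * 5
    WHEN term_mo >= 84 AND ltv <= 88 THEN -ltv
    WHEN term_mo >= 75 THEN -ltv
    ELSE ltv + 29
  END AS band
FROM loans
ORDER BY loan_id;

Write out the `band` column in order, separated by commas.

loan_id=70: term_mo >= 222 OR ltv > 84 → 106
loan_id=71: term_mo >= 101 OR balance > 50010 → 225
loan_id=72: term_mo >= 222 OR ltv > 84 → 92
loan_id=73: term_mo >= 222 OR ltv > 84 → 114
loan_id=74: term_mo >= 121 OR status = 'late' → 30
loan_id=75: term_mo >= 222 OR ltv > 84 → 38
loan_id=76: term_mo >= 121 OR status = 'late' → 46
loan_id=77: term_mo >= 121 OR status = 'late' → 52
loan_id=78: term_mo >= 121 OR status = 'late' → 45
loan_id=79: term_mo >= 121 OR status = 'late' → 17
loan_id=80: term_mo >= 222 OR ltv > 84 → 93
loan_id=81: term_mo >= 222 OR ltv > 84 → 81
loan_id=82: term_mo >= 222 OR ltv > 84 → 76
loan_id=83: term_mo >= 222 OR ltv > 84 → 97

106, 225, 92, 114, 30, 38, 46, 52, 45, 17, 93, 81, 76, 97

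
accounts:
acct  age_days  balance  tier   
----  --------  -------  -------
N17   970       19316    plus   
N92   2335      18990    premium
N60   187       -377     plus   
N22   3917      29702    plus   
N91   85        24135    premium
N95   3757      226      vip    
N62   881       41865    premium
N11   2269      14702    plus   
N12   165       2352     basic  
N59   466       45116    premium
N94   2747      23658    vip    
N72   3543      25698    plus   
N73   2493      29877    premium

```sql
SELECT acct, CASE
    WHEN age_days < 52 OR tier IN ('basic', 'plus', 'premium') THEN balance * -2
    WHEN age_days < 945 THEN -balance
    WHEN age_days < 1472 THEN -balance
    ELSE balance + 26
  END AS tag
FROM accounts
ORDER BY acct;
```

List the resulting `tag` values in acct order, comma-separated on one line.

-29404, -4704, -38632, -59404, -90232, 754, -83730, -51396, -59754, -48270, -37980, 23684, 252

acct=N11: age_days < 52 OR tier IN ('basic', 'plus', 'premium') → -29404
acct=N12: age_days < 52 OR tier IN ('basic', 'plus', 'premium') → -4704
acct=N17: age_days < 52 OR tier IN ('basic', 'plus', 'premium') → -38632
acct=N22: age_days < 52 OR tier IN ('basic', 'plus', 'premium') → -59404
acct=N59: age_days < 52 OR tier IN ('basic', 'plus', 'premium') → -90232
acct=N60: age_days < 52 OR tier IN ('basic', 'plus', 'premium') → 754
acct=N62: age_days < 52 OR tier IN ('basic', 'plus', 'premium') → -83730
acct=N72: age_days < 52 OR tier IN ('basic', 'plus', 'premium') → -51396
acct=N73: age_days < 52 OR tier IN ('basic', 'plus', 'premium') → -59754
acct=N91: age_days < 52 OR tier IN ('basic', 'plus', 'premium') → -48270
acct=N92: age_days < 52 OR tier IN ('basic', 'plus', 'premium') → -37980
acct=N94: ELSE → 23684
acct=N95: ELSE → 252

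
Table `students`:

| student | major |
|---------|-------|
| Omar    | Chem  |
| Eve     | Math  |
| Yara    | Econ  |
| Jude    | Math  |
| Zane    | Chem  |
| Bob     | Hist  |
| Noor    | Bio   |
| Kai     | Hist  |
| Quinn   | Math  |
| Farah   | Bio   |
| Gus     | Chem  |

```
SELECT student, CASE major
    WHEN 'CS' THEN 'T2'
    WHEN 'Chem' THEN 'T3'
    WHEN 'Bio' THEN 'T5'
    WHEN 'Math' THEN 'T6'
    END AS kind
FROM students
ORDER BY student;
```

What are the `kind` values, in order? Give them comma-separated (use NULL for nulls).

student=Bob: (no match → NULL) → NULL
student=Eve: major='Math' → T6
student=Farah: major='Bio' → T5
student=Gus: major='Chem' → T3
student=Jude: major='Math' → T6
student=Kai: (no match → NULL) → NULL
student=Noor: major='Bio' → T5
student=Omar: major='Chem' → T3
student=Quinn: major='Math' → T6
student=Yara: (no match → NULL) → NULL
student=Zane: major='Chem' → T3

NULL, T6, T5, T3, T6, NULL, T5, T3, T6, NULL, T3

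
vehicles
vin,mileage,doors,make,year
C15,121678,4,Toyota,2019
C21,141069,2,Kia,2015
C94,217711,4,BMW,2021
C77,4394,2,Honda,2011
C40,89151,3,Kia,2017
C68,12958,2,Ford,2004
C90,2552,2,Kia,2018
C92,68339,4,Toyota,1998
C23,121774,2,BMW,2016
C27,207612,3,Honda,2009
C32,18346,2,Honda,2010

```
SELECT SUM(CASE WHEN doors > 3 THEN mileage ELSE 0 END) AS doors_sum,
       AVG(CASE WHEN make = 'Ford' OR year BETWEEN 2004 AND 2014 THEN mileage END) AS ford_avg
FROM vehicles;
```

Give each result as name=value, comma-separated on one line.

[doors_sum: doors > 3]
vin=C15: ✓ → 121678
vin=C21: ✗
vin=C94: ✓ → 217711
vin=C77: ✗
vin=C40: ✗
vin=C68: ✗
vin=C90: ✗
vin=C92: ✓ → 68339
vin=C23: ✗
vin=C27: ✗
vin=C32: ✗
doors_sum = 121678 + 217711 + 68339 = 407728
—
[ford_avg: make = 'Ford' OR year BETWEEN 2004 AND 2014]
vin=C15: ✗
vin=C21: ✗
vin=C94: ✗
vin=C77: ✓ → 4394
vin=C40: ✗
vin=C68: ✓ → 12958
vin=C90: ✗
vin=C92: ✗
vin=C23: ✗
vin=C27: ✓ → 207612
vin=C32: ✓ → 18346
ford_avg = (4394 + 12958 + 207612 + 18346) / 4 = 60827.5

doors_sum=407728, ford_avg=60827.5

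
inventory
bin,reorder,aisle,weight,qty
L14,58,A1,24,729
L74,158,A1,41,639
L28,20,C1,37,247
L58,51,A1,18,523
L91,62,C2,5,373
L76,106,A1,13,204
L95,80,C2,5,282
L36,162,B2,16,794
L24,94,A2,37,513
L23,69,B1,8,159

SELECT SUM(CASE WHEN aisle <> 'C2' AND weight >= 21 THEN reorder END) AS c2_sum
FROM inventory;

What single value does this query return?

330

bin=L14: ✓ → 58
bin=L74: ✓ → 158
bin=L28: ✓ → 20
bin=L58: ✗
bin=L91: ✗
bin=L76: ✗
bin=L95: ✗
bin=L36: ✗
bin=L24: ✓ → 94
bin=L23: ✗
c2_sum = 58 + 158 + 20 + 94 = 330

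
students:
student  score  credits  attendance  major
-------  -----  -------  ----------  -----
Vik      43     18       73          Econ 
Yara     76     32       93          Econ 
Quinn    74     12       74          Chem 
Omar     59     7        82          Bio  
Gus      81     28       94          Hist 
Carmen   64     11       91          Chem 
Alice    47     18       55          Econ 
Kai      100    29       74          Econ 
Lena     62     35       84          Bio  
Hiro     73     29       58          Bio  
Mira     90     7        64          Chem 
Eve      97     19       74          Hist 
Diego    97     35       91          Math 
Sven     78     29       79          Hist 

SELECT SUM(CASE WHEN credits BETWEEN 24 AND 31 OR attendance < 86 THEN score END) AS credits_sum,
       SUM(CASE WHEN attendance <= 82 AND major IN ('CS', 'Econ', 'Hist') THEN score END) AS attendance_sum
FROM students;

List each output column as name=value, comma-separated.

[credits_sum: credits BETWEEN 24 AND 31 OR attendance < 86]
student=Vik: ✓ → 43
student=Yara: ✗
student=Quinn: ✓ → 74
student=Omar: ✓ → 59
student=Gus: ✓ → 81
student=Carmen: ✗
student=Alice: ✓ → 47
student=Kai: ✓ → 100
student=Lena: ✓ → 62
student=Hiro: ✓ → 73
student=Mira: ✓ → 90
student=Eve: ✓ → 97
student=Diego: ✗
student=Sven: ✓ → 78
credits_sum = 43 + 74 + 59 + 81 + 47 + 100 + 62 + 73 + 90 + 97 + 78 = 804
—
[attendance_sum: attendance <= 82 AND major IN ('CS', 'Econ', 'Hist')]
student=Vik: ✓ → 43
student=Yara: ✗
student=Quinn: ✗
student=Omar: ✗
student=Gus: ✗
student=Carmen: ✗
student=Alice: ✓ → 47
student=Kai: ✓ → 100
student=Lena: ✗
student=Hiro: ✗
student=Mira: ✗
student=Eve: ✓ → 97
student=Diego: ✗
student=Sven: ✓ → 78
attendance_sum = 43 + 47 + 100 + 97 + 78 = 365

credits_sum=804, attendance_sum=365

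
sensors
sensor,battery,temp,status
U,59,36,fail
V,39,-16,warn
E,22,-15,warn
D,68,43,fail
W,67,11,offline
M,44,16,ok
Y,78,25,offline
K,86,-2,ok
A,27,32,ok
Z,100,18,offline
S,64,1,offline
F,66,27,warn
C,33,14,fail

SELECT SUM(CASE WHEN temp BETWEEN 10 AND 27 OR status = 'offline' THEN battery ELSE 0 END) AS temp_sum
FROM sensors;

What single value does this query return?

sensor=U: ✗
sensor=V: ✗
sensor=E: ✗
sensor=D: ✗
sensor=W: ✓ → 67
sensor=M: ✓ → 44
sensor=Y: ✓ → 78
sensor=K: ✗
sensor=A: ✗
sensor=Z: ✓ → 100
sensor=S: ✓ → 64
sensor=F: ✓ → 66
sensor=C: ✓ → 33
temp_sum = 67 + 44 + 78 + 100 + 64 + 66 + 33 = 452

452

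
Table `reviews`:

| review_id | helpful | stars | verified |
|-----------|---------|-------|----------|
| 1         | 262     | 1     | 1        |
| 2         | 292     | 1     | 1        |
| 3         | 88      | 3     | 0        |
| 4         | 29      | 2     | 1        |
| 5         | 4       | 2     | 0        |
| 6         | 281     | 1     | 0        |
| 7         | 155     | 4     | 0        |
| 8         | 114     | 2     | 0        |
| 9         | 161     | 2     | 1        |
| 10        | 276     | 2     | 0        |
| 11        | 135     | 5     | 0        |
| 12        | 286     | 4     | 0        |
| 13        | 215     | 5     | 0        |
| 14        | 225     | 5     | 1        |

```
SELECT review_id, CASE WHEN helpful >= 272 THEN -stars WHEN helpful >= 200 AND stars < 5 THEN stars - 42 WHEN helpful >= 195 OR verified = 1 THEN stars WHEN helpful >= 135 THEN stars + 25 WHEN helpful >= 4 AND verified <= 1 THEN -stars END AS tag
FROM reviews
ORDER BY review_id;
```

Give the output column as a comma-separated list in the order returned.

-41, -1, -3, 2, -2, -1, 29, -2, 2, -2, 30, -4, 5, 5

review_id=1: helpful >= 200 AND stars < 5 → -41
review_id=2: helpful >= 272 → -1
review_id=3: helpful >= 4 AND verified <= 1 → -3
review_id=4: helpful >= 195 OR verified = 1 → 2
review_id=5: helpful >= 4 AND verified <= 1 → -2
review_id=6: helpful >= 272 → -1
review_id=7: helpful >= 135 → 29
review_id=8: helpful >= 4 AND verified <= 1 → -2
review_id=9: helpful >= 195 OR verified = 1 → 2
review_id=10: helpful >= 272 → -2
review_id=11: helpful >= 135 → 30
review_id=12: helpful >= 272 → -4
review_id=13: helpful >= 195 OR verified = 1 → 5
review_id=14: helpful >= 195 OR verified = 1 → 5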